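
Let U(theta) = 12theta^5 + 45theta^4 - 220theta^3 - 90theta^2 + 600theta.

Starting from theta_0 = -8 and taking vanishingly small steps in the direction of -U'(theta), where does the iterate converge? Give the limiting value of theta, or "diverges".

diverges

U'(theta) = 60(theta - 2)(theta - 1)(theta + 1)(theta + 5), so U'(-8) = 113400.
Gradient descent moves in the -U' direction, i.e. theta is decreasing.
There is no critical point below theta=-8, and U' keeps the same sign, so the iterate runs off to −∞.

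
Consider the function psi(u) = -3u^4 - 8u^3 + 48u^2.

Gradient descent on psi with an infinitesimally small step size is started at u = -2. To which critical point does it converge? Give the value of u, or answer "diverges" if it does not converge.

0

psi'(u) = -12u(u - 2)(u + 4), so psi'(-2) = -192.
Gradient descent moves in the -psi' direction, i.e. u is increasing.
The nearest critical point in that direction is u = 0, where psi'' = 96 > 0 (a local minimum). The iterate converges there.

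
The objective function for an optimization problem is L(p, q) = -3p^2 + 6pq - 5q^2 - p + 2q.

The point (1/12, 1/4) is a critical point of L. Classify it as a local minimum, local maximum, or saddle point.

local maximum

The Hessian of L is constant: H = [[-6, 6], [6, -10]].
det(H) = (-6)·(-10) − 6² = 24.
det(H) > 0 and tr(H) = -16 < 0, so H is negative definite and the point is a local maximum.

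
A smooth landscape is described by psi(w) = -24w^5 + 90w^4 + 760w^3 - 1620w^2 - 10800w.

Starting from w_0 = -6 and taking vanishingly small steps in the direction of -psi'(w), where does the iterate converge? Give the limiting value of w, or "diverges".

psi'(w) = -120(w - 5)(w - 3)(w + 2)(w + 3), so psi'(-6) = -142560.
Gradient descent moves in the -psi' direction, i.e. w is increasing.
The nearest critical point in that direction is w = -3, where psi'' = 5760 > 0 (a local minimum). The iterate converges there.

-3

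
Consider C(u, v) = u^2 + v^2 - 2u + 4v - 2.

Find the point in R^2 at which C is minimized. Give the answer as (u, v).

(1, -2)

C(u,v) separates as P(u) + Q(v) − 2, so its minimum is min P + min Q − 2.
P'(u) = 2u - 2 vanishes at u ∈ {1}; Q'(v) = 2v + 4 vanishes at v ∈ {-2}.
Local minima of P (where P''>0): P(1)=-1. Local minima of Q: Q(-2)=-4.
So the global minimum of C is P(1) + Q(-2) − 2 = -1 − 4 − 2 = -7, attained at (1, -2).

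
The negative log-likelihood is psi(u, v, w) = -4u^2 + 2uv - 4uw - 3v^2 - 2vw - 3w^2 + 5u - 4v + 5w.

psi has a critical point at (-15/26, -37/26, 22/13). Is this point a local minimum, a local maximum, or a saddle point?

The Hessian is constant: H = [[-8, 2, -4], [2, -6, -2], [-4, -2, -6]].
Leading principal minors: Δ₁ = -8, Δ₂ = 44, Δ₃ = -104.
The minors alternate sign starting negative (−, +, −), so H is negative definite: a local maximum.

local maximum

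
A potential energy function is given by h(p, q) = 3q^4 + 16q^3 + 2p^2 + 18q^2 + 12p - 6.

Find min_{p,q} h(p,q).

-51

h(p,q) separates as A(p) + B(q) − 6, so its minimum is min A + min B − 6.
A'(p) = 4p + 12 vanishes at p ∈ {-3}; B'(q) = 12q(q + 1)(q + 3) vanishes at q ∈ {-3, -1, 0}.
Local minima of A (where A''>0): A(-3)=-18. Local minima of B: B(-3)=-27, B(0)=0.
So the global minimum of h is A(-3) + B(-3) − 6 = -18 − 27 − 6 = -51, attained at (-3, -3).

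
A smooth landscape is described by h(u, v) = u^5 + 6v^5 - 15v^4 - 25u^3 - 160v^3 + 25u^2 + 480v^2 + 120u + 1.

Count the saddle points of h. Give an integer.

8

h separates as a function of u plus a function of v, so ∇h=0 decouples.
∂h/∂u = 5(u - 3)(u - 2)(u + 1)(u + 4) = 0 at u ∈ {-4, -1, 2, 3}; ∂h/∂v = 30v(v - 4)(v - 2)(v + 4) = 0 at v ∈ {-4, 0, 2, 4}.
The Hessian is diagonal: diag(h_uu, h_vv). Second derivatives: h_uu(-4)=-630, h_uu(-1)=180, h_uu(2)=-90, h_uu(3)=140; h_vv(-4)=-5760, h_vv(0)=960, h_vv(2)=-720, h_vv(4)=1920.
Saddle points occur where the two diagonal entries have opposite signs: (-4, 0), (-4, 4), (-1, -4), (-1, 2), (2, 0), (2, 4), (3, -4), (3, 2). Count: 8.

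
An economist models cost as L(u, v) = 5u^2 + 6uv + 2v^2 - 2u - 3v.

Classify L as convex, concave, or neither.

convex

L is quadratic, so its Hessian is the constant matrix H = [[10, 6], [6, 4]].
det(H) = 4, tr(H) = 14.
det(H) > 0 and tr(H) > 0, so H is positive definite everywhere: convex.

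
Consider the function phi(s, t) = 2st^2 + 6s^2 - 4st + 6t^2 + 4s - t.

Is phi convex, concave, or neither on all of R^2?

neither

The term 2st^2 is cubic, so the Hessian is not constant.
∂²phi/∂t² = 4s + 12, which takes both signs as s varies (negative for sufficiently negative s). A diagonal entry of the Hessian changing sign means the Hessian is neither positive- nor negative-semidefinite on all of R^2.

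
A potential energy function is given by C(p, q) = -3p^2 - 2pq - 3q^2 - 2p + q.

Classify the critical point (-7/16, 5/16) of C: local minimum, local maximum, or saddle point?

local maximum

The Hessian of C is constant: H = [[-6, -2], [-2, -6]].
det(H) = (-6)·(-6) − (-2)² = 32.
det(H) > 0 and tr(H) = -12 < 0, so H is negative definite and the point is a local maximum.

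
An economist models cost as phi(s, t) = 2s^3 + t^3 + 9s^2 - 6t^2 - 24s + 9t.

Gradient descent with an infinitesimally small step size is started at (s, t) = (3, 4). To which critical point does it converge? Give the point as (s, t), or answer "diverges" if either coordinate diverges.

phi is separable, so gradient descent decouples: s follows -∂phi/∂s, t follows -∂phi/∂t.
∂phi/∂s = 6(s - 1)(s + 4); at s=3 this is 84, so s decreases.
∂phi/∂t = 3(t - 3)(t - 1); at t=4 this is 9, so t decreases.
s converges to its nearest critical value 1 (a local min of the s-part); t converges to 3. The iterate converges to (1, 3).

(1, 3)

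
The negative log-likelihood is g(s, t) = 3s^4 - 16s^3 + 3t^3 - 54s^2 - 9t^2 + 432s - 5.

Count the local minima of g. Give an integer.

2

g separates as a function of s plus a function of t, so ∇g=0 decouples.
∂g/∂s = 12(s - 4)(s - 3)(s + 3) = 0 at s ∈ {-3, 3, 4}; ∂g/∂t = 9t(t - 2) = 0 at t ∈ {0, 2}.
The Hessian is diagonal: diag(g_ss, g_tt). Second derivatives: g_ss(-3)=504, g_ss(3)=-72, g_ss(4)=84; g_tt(0)=-18, g_tt(2)=18.
Local minima occur where both diagonal entries positive: (-3, 2), (4, 2). Count: 2.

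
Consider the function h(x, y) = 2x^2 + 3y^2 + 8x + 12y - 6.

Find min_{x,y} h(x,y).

-26

h(x,y) separates as P(x) + Q(y) − 6, so its minimum is min P + min Q − 6.
P'(x) = 4x + 8 vanishes at x ∈ {-2}; Q'(y) = 6y + 12 vanishes at y ∈ {-2}.
Local minima of P (where P''>0): P(-2)=-8. Local minima of Q: Q(-2)=-12.
So the global minimum of h is P(-2) + Q(-2) − 6 = -8 − 12 − 6 = -26, attained at (-2, -2).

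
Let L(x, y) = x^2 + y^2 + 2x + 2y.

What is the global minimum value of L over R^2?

-2

L(x,y) separates as P(x) + Q(y), so its minimum is min P + min Q.
P'(x) = 2x + 2 vanishes at x ∈ {-1}; Q'(y) = 2y + 2 vanishes at y ∈ {-1}.
Local minima of P (where P''>0): P(-1)=-1. Local minima of Q: Q(-1)=-1.
So the global minimum of L is P(-1) + Q(-1) = -1 − 1 = -2, attained at (-1, -1).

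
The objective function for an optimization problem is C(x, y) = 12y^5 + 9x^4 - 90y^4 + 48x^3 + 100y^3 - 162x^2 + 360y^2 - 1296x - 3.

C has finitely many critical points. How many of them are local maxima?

C separates as a function of x plus a function of y, so ∇C=0 decouples.
∂C/∂x = 36(x - 3)(x + 3)(x + 4) = 0 at x ∈ {-4, -3, 3}; ∂C/∂y = 60y(y - 4)(y - 3)(y + 1) = 0 at y ∈ {-1, 0, 3, 4}.
The Hessian is diagonal: diag(C_xx, C_yy). Second derivatives: C_xx(-4)=252, C_xx(-3)=-216, C_xx(3)=1512; C_yy(-1)=-1200, C_yy(0)=720, C_yy(3)=-720, C_yy(4)=1200.
Local maxima occur where both diagonal entries negative: (-3, -1), (-3, 3). Count: 2.

2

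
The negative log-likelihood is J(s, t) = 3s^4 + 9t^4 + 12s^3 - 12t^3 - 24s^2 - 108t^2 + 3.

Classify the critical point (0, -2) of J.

The mixed partial ∂²J/∂s∂t is 0, so the Hessian at any point is diag(J_ss, J_tt) = diag(12(3s^2 + 6s - 4), 36(3t^2 - 2t - 6)).
At (0, -2): H = diag(-48, 360).
The eigenvalues have opposite signs, so H is indefinite: a saddle point.

saddle point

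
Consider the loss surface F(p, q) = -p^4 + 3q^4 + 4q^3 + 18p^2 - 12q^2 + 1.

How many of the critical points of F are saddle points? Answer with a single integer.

F separates as a function of p plus a function of q, so ∇F=0 decouples.
∂F/∂p = -4p(p - 3)(p + 3) = 0 at p ∈ {-3, 0, 3}; ∂F/∂q = 12q(q - 1)(q + 2) = 0 at q ∈ {-2, 0, 1}.
The Hessian is diagonal: diag(F_pp, F_qq). Second derivatives: F_pp(-3)=-72, F_pp(0)=36, F_pp(3)=-72; F_qq(-2)=72, F_qq(0)=-24, F_qq(1)=36.
Saddle points occur where the two diagonal entries have opposite signs: (-3, -2), (-3, 1), (0, 0), (3, -2), (3, 1). Count: 5.

5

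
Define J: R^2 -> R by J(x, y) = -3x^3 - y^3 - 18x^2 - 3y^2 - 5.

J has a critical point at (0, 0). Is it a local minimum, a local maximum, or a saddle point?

The mixed partial ∂²J/∂x∂y is 0, so the Hessian at any point is diag(J_xx, J_yy) = diag(-18(x + 2), -6(y + 1)).
At (0, 0): H = diag(-36, -6).
Both eigenvalues are negative, so H is negative definite: a local maximum.

local maximum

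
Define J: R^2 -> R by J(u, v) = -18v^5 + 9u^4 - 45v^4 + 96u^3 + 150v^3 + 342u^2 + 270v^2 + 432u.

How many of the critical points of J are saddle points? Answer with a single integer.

6

J separates as a function of u plus a function of v, so ∇J=0 decouples.
∂J/∂u = 36(u + 1)(u + 3)(u + 4) = 0 at u ∈ {-4, -3, -1}; ∂J/∂v = -90v(v - 2)(v + 1)(v + 3) = 0 at v ∈ {-3, -1, 0, 2}.
The Hessian is diagonal: diag(J_uu, J_vv). Second derivatives: J_uu(-4)=108, J_uu(-3)=-72, J_uu(-1)=216; J_vv(-3)=2700, J_vv(-1)=-540, J_vv(0)=540, J_vv(2)=-2700.
Saddle points occur where the two diagonal entries have opposite signs: (-4, -1), (-4, 2), (-3, -3), (-3, 0), (-1, -1), (-1, 2). Count: 6.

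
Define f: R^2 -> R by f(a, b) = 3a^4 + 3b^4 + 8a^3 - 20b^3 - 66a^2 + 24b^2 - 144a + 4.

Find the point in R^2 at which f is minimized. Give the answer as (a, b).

f(a,b) separates as P(a) + Q(b) + 4, so its minimum is min P + min Q + 4.
P'(a) = 12(a - 3)(a + 1)(a + 4) vanishes at a ∈ {-4, -1, 3}; Q'(b) = 12b(b - 4)(b - 1) vanishes at b ∈ {0, 1, 4}.
Local minima of P (where P''>0): P(-4)=-224, P(3)=-567. Local minima of Q: Q(0)=0, Q(4)=-128.
So the global minimum of f is P(3) + Q(4) + 4 = -567 − 128 + 4 = -691, attained at (3, 4).

(3, 4)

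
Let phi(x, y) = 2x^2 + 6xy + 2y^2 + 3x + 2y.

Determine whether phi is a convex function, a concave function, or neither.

neither

phi is quadratic, so its Hessian is the constant matrix H = [[4, 6], [6, 4]].
det(H) = -20, tr(H) = 8.
det(H) < 0, so H is indefinite: neither convex nor concave.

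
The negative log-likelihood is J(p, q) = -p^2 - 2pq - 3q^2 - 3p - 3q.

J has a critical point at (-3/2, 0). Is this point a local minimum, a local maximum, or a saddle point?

The Hessian of J is constant: H = [[-2, -2], [-2, -6]].
det(H) = (-2)·(-6) − (-2)² = 8.
det(H) > 0 and tr(H) = -8 < 0, so H is negative definite and the point is a local maximum.

local maximum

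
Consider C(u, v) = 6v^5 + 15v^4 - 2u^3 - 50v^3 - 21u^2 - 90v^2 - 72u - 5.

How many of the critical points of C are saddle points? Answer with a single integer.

C separates as a function of u plus a function of v, so ∇C=0 decouples.
∂C/∂u = -6(u + 3)(u + 4) = 0 at u ∈ {-4, -3}; ∂C/∂v = 30v(v - 2)(v + 1)(v + 3) = 0 at v ∈ {-3, -1, 0, 2}.
The Hessian is diagonal: diag(C_uu, C_vv). Second derivatives: C_uu(-4)=6, C_uu(-3)=-6; C_vv(-3)=-900, C_vv(-1)=180, C_vv(0)=-180, C_vv(2)=900.
Saddle points occur where the two diagonal entries have opposite signs: (-4, -3), (-4, 0), (-3, -1), (-3, 2). Count: 4.

4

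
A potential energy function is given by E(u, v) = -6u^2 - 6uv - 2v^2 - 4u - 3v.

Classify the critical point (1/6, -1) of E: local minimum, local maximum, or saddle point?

local maximum

The Hessian of E is constant: H = [[-12, -6], [-6, -4]].
det(H) = (-12)·(-4) − (-6)² = 12.
det(H) > 0 and tr(H) = -16 < 0, so H is negative definite and the point is a local maximum.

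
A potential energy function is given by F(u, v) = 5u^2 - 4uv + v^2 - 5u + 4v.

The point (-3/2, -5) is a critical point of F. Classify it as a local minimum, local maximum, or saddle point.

local minimum

The Hessian of F is constant: H = [[10, -4], [-4, 2]].
det(H) = 10·2 − (-4)² = 4.
det(H) > 0 and tr(H) = 12 > 0, so H is positive definite and the point is a local minimum.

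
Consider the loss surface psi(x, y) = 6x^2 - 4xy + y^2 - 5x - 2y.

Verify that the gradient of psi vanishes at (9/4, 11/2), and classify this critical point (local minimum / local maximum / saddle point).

∇psi = (12x - 4y - 5, -4x + 2y - 2); substituting (9/4, 11/2) gives ∇psi = (0, 0), so (9/4, 11/2) is indeed a critical point.
The Hessian of psi is constant: H = [[12, -4], [-4, 2]].
det(H) = 12·2 − (-4)² = 8.
det(H) > 0 and tr(H) = 14 > 0, so H is positive definite and the point is a local minimum.

local minimum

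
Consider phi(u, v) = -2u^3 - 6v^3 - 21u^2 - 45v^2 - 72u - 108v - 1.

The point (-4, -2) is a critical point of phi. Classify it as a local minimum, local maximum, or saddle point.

saddle point

The mixed partial ∂²phi/∂u∂v is 0, so the Hessian at any point is diag(phi_uu, phi_vv) = diag(-6(2u + 7), -18(2v + 5)).
At (-4, -2): H = diag(6, -18).
The eigenvalues have opposite signs, so H is indefinite: a saddle point.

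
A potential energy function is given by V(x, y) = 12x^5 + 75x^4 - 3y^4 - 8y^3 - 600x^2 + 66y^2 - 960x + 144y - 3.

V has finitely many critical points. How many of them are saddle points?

V separates as a function of x plus a function of y, so ∇V=0 decouples.
∂V/∂x = 60(x - 2)(x + 1)(x + 2)(x + 4) = 0 at x ∈ {-4, -2, -1, 2}; ∂V/∂y = -12(y - 3)(y + 1)(y + 4) = 0 at y ∈ {-4, -1, 3}.
The Hessian is diagonal: diag(V_xx, V_yy). Second derivatives: V_xx(-4)=-2160, V_xx(-2)=480, V_xx(-1)=-540, V_xx(2)=4320; V_yy(-4)=-252, V_yy(-1)=144, V_yy(3)=-336.
Saddle points occur where the two diagonal entries have opposite signs: (-4, -1), (-2, -4), (-2, 3), (-1, -1), (2, -4), (2, 3). Count: 6.

6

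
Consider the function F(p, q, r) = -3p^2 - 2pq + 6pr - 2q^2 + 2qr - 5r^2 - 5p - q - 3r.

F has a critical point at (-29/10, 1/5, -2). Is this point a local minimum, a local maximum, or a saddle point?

local maximum

The Hessian is constant: H = [[-6, -2, 6], [-2, -4, 2], [6, 2, -10]].
Leading principal minors: Δ₁ = -6, Δ₂ = 20, Δ₃ = -80.
The minors alternate sign starting negative (−, +, −), so H is negative definite: a local maximum.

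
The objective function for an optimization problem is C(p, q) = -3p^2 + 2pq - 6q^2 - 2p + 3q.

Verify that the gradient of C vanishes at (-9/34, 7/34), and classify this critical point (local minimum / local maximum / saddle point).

∇C = (-6p + 2q - 2, 2p - 12q + 3); substituting (-9/34, 7/34) gives ∇C = (0, 0), so (-9/34, 7/34) is indeed a critical point.
The Hessian of C is constant: H = [[-6, 2], [2, -12]].
det(H) = (-6)·(-12) − 2² = 68.
det(H) > 0 and tr(H) = -18 < 0, so H is negative definite and the point is a local maximum.

local maximum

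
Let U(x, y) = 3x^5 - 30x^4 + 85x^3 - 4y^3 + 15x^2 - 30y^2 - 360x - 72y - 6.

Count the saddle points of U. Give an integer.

U separates as a function of x plus a function of y, so ∇U=0 decouples.
∂U/∂x = 15(x - 4)(x - 3)(x - 2)(x + 1) = 0 at x ∈ {-1, 2, 3, 4}; ∂U/∂y = -12(y + 2)(y + 3) = 0 at y ∈ {-3, -2}.
The Hessian is diagonal: diag(U_xx, U_yy). Second derivatives: U_xx(-1)=-900, U_xx(2)=90, U_xx(3)=-60, U_xx(4)=150; U_yy(-3)=12, U_yy(-2)=-12.
Saddle points occur where the two diagonal entries have opposite signs: (-1, -3), (2, -2), (3, -3), (4, -2). Count: 4.

4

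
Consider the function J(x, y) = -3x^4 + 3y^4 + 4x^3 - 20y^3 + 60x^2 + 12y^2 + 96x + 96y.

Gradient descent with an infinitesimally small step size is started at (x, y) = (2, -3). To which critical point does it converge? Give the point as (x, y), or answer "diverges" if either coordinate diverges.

J is separable, so gradient descent decouples: x follows -∂J/∂x, y follows -∂J/∂y.
∂J/∂x = -12(x - 4)(x + 1)(x + 2); at x=2 this is 288, so x decreases.
∂J/∂y = 12(y - 4)(y - 2)(y + 1); at y=-3 this is -840, so y increases.
x converges to its nearest critical value -1 (a local min of the x-part); y converges to -1. The iterate converges to (-1, -1).

(-1, -1)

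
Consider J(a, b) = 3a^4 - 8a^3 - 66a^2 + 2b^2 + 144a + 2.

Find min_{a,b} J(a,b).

J(a,b) separates as P(a) + Q(b) + 2, so its minimum is min P + min Q + 2.
P'(a) = 12(a - 4)(a - 1)(a + 3) vanishes at a ∈ {-3, 1, 4}; Q'(b) = 4b vanishes at b ∈ {0}.
Local minima of P (where P''>0): P(-3)=-567, P(4)=-224. Local minima of Q: Q(0)=0.
So the global minimum of J is P(-3) + Q(0) + 2 = -567 + 0 + 2 = -565, attained at (-3, 0).

-565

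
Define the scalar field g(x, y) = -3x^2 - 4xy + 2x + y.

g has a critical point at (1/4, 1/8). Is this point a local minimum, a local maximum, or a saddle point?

saddle point

The Hessian of g is constant: H = [[-6, -4], [-4, 0]].
det(H) = (-6)·0 − (-4)² = -16.
Since det(H) < 0, H is indefinite and the critical point is a saddle point.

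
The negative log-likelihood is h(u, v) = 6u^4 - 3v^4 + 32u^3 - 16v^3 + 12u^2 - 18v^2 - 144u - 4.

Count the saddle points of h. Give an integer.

5

h separates as a function of u plus a function of v, so ∇h=0 decouples.
∂h/∂u = 24(u - 1)(u + 2)(u + 3) = 0 at u ∈ {-3, -2, 1}; ∂h/∂v = -12v(v + 1)(v + 3) = 0 at v ∈ {-3, -1, 0}.
The Hessian is diagonal: diag(h_uu, h_vv). Second derivatives: h_uu(-3)=96, h_uu(-2)=-72, h_uu(1)=288; h_vv(-3)=-72, h_vv(-1)=24, h_vv(0)=-36.
Saddle points occur where the two diagonal entries have opposite signs: (-3, -3), (-3, 0), (-2, -1), (1, -3), (1, 0). Count: 5.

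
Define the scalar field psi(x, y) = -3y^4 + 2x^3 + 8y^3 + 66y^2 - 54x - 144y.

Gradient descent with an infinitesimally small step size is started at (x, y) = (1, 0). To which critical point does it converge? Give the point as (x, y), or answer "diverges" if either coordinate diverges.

psi is separable, so gradient descent decouples: x follows -∂psi/∂x, y follows -∂psi/∂y.
∂psi/∂x = 6(x - 3)(x + 3); at x=1 this is -48, so x increases.
∂psi/∂y = -12(y - 4)(y - 1)(y + 3); at y=0 this is -144, so y increases.
x converges to its nearest critical value 3 (a local min of the x-part); y converges to 1. The iterate converges to (3, 1).

(3, 1)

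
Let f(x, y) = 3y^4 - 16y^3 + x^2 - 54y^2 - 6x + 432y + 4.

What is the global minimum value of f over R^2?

-1112

f(x,y) separates as P(x) + Q(y) + 4, so its minimum is min P + min Q + 4.
P'(x) = 2x - 6 vanishes at x ∈ {3}; Q'(y) = 12(y - 4)(y - 3)(y + 3) vanishes at y ∈ {-3, 3, 4}.
Local minima of P (where P''>0): P(3)=-9. Local minima of Q: Q(-3)=-1107, Q(4)=608.
So the global minimum of f is P(3) + Q(-3) + 4 = -9 − 1107 + 4 = -1112, attained at (3, -3).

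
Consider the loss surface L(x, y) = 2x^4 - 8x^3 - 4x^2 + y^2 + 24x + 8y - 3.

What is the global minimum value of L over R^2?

-37

L(x,y) separates as P(x) + Q(y) − 3, so its minimum is min P + min Q − 3.
P'(x) = 8(x - 3)(x - 1)(x + 1) vanishes at x ∈ {-1, 1, 3}; Q'(y) = 2y + 8 vanishes at y ∈ {-4}.
Local minima of P (where P''>0): P(-1)=-18, P(3)=-18. Local minima of Q: Q(-4)=-16.
So the global minimum of L is P(-1) + Q(-4) − 3 = -18 − 16 − 3 = -37, attained at (-1, -4).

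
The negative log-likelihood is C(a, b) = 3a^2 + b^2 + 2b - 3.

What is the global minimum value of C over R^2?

-4

C(a,b) separates as P(a) + Q(b) − 3, so its minimum is min P + min Q − 3.
P'(a) = 6a vanishes at a ∈ {0}; Q'(b) = 2b + 2 vanishes at b ∈ {-1}.
Local minima of P (where P''>0): P(0)=0. Local minima of Q: Q(-1)=-1.
So the global minimum of C is P(0) + Q(-1) − 3 = 0 − 1 − 3 = -4, attained at (0, -1).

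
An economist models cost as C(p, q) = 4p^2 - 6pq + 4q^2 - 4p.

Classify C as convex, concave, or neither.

C is quadratic, so its Hessian is the constant matrix H = [[8, -6], [-6, 8]].
det(H) = 28, tr(H) = 16.
det(H) > 0 and tr(H) > 0, so H is positive definite everywhere: convex.

convex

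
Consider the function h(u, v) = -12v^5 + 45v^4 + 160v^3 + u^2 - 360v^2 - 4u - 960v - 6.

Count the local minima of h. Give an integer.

h separates as a function of u plus a function of v, so ∇h=0 decouples.
∂h/∂u = 2(u - 2) = 0 at u ∈ {2}; ∂h/∂v = -60(v - 4)(v - 2)(v + 1)(v + 2) = 0 at v ∈ {-2, -1, 2, 4}.
The Hessian is diagonal: diag(h_uu, h_vv). Second derivatives: h_uu(2)=2; h_vv(-2)=1440, h_vv(-1)=-900, h_vv(2)=1440, h_vv(4)=-3600.
Local minima occur where both diagonal entries positive: (2, -2), (2, 2). Count: 2.

2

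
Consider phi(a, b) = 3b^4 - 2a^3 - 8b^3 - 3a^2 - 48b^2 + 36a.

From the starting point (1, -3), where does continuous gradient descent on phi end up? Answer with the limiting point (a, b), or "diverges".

phi is separable, so gradient descent decouples: a follows -∂phi/∂a, b follows -∂phi/∂b.
∂phi/∂a = -6(a - 2)(a + 3); at a=1 this is 24, so a decreases.
∂phi/∂b = 12b(b - 4)(b + 2); at b=-3 this is -252, so b increases.
a converges to its nearest critical value -3 (a local min of the a-part); b converges to -2. The iterate converges to (-3, -2).

(-3, -2)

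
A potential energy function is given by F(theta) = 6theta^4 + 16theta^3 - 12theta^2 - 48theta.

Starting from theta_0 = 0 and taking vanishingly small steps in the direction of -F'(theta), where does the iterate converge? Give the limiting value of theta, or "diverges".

1

F'(theta) = 24(theta - 1)(theta + 1)(theta + 2), so F'(0) = -48.
Gradient descent moves in the -F' direction, i.e. theta is increasing.
The nearest critical point in that direction is theta = 1, where F'' = 144 > 0 (a local minimum). The iterate converges there.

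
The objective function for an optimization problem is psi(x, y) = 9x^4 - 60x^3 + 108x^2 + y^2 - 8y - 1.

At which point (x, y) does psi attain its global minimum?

(0, 4)

psi(x,y) separates as P(x) + Q(y) − 1, so its minimum is min P + min Q − 1.
P'(x) = 36x(x - 3)(x - 2) vanishes at x ∈ {0, 2, 3}; Q'(y) = 2y - 8 vanishes at y ∈ {4}.
Local minima of P (where P''>0): P(0)=0, P(3)=81. Local minima of Q: Q(4)=-16.
So the global minimum of psi is P(0) + Q(4) − 1 = 0 − 16 − 1 = -17, attained at (0, 4).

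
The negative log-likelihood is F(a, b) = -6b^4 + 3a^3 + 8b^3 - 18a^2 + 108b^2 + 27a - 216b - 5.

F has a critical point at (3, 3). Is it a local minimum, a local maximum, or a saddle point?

The mixed partial ∂²F/∂a∂b is 0, so the Hessian at any point is diag(F_aa, F_bb) = diag(18(a - 2), 24(-3b^2 + 2b + 9)).
At (3, 3): H = diag(18, -288).
The eigenvalues have opposite signs, so H is indefinite: a saddle point.

saddle point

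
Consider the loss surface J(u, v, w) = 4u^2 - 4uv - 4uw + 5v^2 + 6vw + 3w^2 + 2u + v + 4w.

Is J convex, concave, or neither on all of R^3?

J is quadratic, so its Hessian is the constant matrix H = [[8, -4, -4], [-4, 10, 6], [-4, 6, 6]].
Leading principal minors: 8, 64, 128.
All positive ⇒ H ≻ 0 ⇒ convex.

convex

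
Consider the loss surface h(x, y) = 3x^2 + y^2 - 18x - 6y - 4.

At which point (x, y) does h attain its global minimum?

(3, 3)

h(x,y) separates as P(x) + Q(y) − 4, so its minimum is min P + min Q − 4.
P'(x) = 6x - 18 vanishes at x ∈ {3}; Q'(y) = 2y - 6 vanishes at y ∈ {3}.
Local minima of P (where P''>0): P(3)=-27. Local minima of Q: Q(3)=-9.
So the global minimum of h is P(3) + Q(3) − 4 = -27 − 9 − 4 = -40, attained at (3, 3).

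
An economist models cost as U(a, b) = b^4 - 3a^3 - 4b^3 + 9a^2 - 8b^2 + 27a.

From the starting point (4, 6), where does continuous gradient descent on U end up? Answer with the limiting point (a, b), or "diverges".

U is separable, so gradient descent decouples: a follows -∂U/∂a, b follows -∂U/∂b.
∂U/∂a = -9(a - 3)(a + 1); at a=4 this is -45, so a increases.
∂U/∂b = 4b(b - 4)(b + 1); at b=6 this is 336, so b decreases.
The a-coordinate has no critical point in that direction and runs off to infinity.

diverges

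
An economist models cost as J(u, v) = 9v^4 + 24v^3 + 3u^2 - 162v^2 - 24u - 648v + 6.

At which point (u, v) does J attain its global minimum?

(4, 3)

J(u,v) separates as P(u) + Q(v) + 6, so its minimum is min P + min Q + 6.
P'(u) = 6u - 24 vanishes at u ∈ {4}; Q'(v) = 36(v - 3)(v + 2)(v + 3) vanishes at v ∈ {-3, -2, 3}.
Local minima of P (where P''>0): P(4)=-48. Local minima of Q: Q(-3)=567, Q(3)=-2025.
So the global minimum of J is P(4) + Q(3) + 6 = -48 − 2025 + 6 = -2067, attained at (4, 3).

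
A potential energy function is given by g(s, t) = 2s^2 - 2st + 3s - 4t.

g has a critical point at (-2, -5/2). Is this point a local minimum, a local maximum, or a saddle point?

The Hessian of g is constant: H = [[4, -2], [-2, 0]].
det(H) = 4·0 − (-2)² = -4.
Since det(H) < 0, H is indefinite and the critical point is a saddle point.

saddle point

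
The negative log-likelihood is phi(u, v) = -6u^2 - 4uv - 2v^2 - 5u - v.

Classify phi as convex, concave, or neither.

phi is quadratic, so its Hessian is the constant matrix H = [[-12, -4], [-4, -4]].
det(H) = 32, tr(H) = -16.
det(H) > 0 and tr(H) < 0, so H is negative definite everywhere: concave.

concave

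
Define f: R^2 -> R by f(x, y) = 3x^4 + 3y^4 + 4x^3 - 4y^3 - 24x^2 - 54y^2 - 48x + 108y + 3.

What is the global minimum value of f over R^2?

f(x,y) separates as P(x) + Q(y) + 3, so its minimum is min P + min Q + 3.
P'(x) = 12(x - 2)(x + 1)(x + 2) vanishes at x ∈ {-2, -1, 2}; Q'(y) = 12(y - 3)(y - 1)(y + 3) vanishes at y ∈ {-3, 1, 3}.
Local minima of P (where P''>0): P(-2)=16, P(2)=-112. Local minima of Q: Q(-3)=-459, Q(3)=-27.
So the global minimum of f is P(2) + Q(-3) + 3 = -112 − 459 + 3 = -568, attained at (2, -3).

-568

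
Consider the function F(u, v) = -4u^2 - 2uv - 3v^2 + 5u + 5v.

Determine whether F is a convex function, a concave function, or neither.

concave

F is quadratic, so its Hessian is the constant matrix H = [[-8, -2], [-2, -6]].
det(H) = 44, tr(H) = -14.
det(H) > 0 and tr(H) < 0, so H is negative definite everywhere: concave.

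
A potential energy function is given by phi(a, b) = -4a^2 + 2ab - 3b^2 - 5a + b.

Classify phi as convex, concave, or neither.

concave

phi is quadratic, so its Hessian is the constant matrix H = [[-8, 2], [2, -6]].
det(H) = 44, tr(H) = -14.
det(H) > 0 and tr(H) < 0, so H is negative definite everywhere: concave.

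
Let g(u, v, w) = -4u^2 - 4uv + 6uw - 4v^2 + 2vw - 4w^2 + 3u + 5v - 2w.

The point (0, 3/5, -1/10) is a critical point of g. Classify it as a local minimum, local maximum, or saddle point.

local maximum

The Hessian is constant: H = [[-8, -4, 6], [-4, -8, 2], [6, 2, -8]].
Leading principal minors: Δ₁ = -8, Δ₂ = 48, Δ₃ = -160.
The minors alternate sign starting negative (−, +, −), so H is negative definite: a local maximum.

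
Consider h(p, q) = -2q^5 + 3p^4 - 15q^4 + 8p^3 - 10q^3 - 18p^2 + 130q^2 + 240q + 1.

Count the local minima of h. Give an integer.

h separates as a function of p plus a function of q, so ∇h=0 decouples.
∂h/∂p = 12p(p - 1)(p + 3) = 0 at p ∈ {-3, 0, 1}; ∂h/∂q = -10(q - 2)(q + 1)(q + 3)(q + 4) = 0 at q ∈ {-4, -3, -1, 2}.
The Hessian is diagonal: diag(h_pp, h_qq). Second derivatives: h_pp(-3)=144, h_pp(0)=-36, h_pp(1)=48; h_qq(-4)=180, h_qq(-3)=-100, h_qq(-1)=180, h_qq(2)=-900.
Local minima occur where both diagonal entries positive: (-3, -4), (-3, -1), (1, -4), (1, -1). Count: 4.

4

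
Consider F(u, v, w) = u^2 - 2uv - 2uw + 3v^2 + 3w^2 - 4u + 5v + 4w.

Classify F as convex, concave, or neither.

F is quadratic, so its Hessian is the constant matrix H = [[2, -2, -2], [-2, 6, 0], [-2, 0, 6]].
Leading principal minors: 2, 8, 24.
All positive ⇒ H ≻ 0 ⇒ convex.

convex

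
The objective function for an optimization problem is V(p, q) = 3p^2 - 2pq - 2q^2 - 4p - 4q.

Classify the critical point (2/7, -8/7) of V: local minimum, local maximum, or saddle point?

The Hessian of V is constant: H = [[6, -2], [-2, -4]].
det(H) = 6·(-4) − (-2)² = -28.
Since det(H) < 0, H is indefinite and the critical point is a saddle point.

saddle point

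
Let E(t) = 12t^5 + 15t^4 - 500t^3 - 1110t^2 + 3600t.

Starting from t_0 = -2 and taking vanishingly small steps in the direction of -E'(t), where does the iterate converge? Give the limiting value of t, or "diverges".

E'(t) = 60(t - 5)(t - 1)(t + 3)(t + 4), so E'(-2) = 2520.
Gradient descent moves in the -E' direction, i.e. t is decreasing.
The nearest critical point in that direction is t = -3, where E'' = 1920 > 0 (a local minimum). The iterate converges there.

-3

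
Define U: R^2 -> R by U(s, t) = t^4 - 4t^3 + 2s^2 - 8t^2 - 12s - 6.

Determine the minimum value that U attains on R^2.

U(s,t) separates as P(s) + Q(t) − 6, so its minimum is min P + min Q − 6.
P'(s) = 4s - 12 vanishes at s ∈ {3}; Q'(t) = 4t(t - 4)(t + 1) vanishes at t ∈ {-1, 0, 4}.
Local minima of P (where P''>0): P(3)=-18. Local minima of Q: Q(-1)=-3, Q(4)=-128.
So the global minimum of U is P(3) + Q(4) − 6 = -18 − 128 − 6 = -152, attained at (3, 4).

-152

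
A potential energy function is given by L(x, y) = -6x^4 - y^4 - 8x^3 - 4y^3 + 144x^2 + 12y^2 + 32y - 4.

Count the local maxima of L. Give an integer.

L separates as a function of x plus a function of y, so ∇L=0 decouples.
∂L/∂x = -24x(x - 3)(x + 4) = 0 at x ∈ {-4, 0, 3}; ∂L/∂y = -4(y - 2)(y + 1)(y + 4) = 0 at y ∈ {-4, -1, 2}.
The Hessian is diagonal: diag(L_xx, L_yy). Second derivatives: L_xx(-4)=-672, L_xx(0)=288, L_xx(3)=-504; L_yy(-4)=-72, L_yy(-1)=36, L_yy(2)=-72.
Local maxima occur where both diagonal entries negative: (-4, -4), (-4, 2), (3, -4), (3, 2). Count: 4.

4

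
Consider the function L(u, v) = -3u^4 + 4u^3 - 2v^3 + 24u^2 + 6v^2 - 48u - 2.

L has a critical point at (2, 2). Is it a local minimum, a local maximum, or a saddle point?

The mixed partial ∂²L/∂u∂v is 0, so the Hessian at any point is diag(L_uu, L_vv) = diag(12(-3u^2 + 2u + 4), 12(-v + 1)).
At (2, 2): H = diag(-48, -12).
Both eigenvalues are negative, so H is negative definite: a local maximum.

local maximum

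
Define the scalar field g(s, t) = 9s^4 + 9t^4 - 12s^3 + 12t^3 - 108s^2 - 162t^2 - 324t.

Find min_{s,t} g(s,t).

g(s,t) separates as P(s) + Q(t), so its minimum is min P + min Q.
P'(s) = 36s(s - 3)(s + 2) vanishes at s ∈ {-2, 0, 3}; Q'(t) = 36(t - 3)(t + 1)(t + 3) vanishes at t ∈ {-3, -1, 3}.
Local minima of P (where P''>0): P(-2)=-192, P(3)=-567. Local minima of Q: Q(-3)=-81, Q(3)=-1377.
So the global minimum of g is P(3) + Q(3) = -567 − 1377 = -1944, attained at (3, 3).

-1944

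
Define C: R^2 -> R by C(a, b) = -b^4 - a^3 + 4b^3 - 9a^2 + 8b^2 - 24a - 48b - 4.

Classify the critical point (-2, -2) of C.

local maximum

The mixed partial ∂²C/∂a∂b is 0, so the Hessian at any point is diag(C_aa, C_bb) = diag(-6(a + 3), 4(-3b^2 + 6b + 4)).
At (-2, -2): H = diag(-6, -80).
Both eigenvalues are negative, so H is negative definite: a local maximum.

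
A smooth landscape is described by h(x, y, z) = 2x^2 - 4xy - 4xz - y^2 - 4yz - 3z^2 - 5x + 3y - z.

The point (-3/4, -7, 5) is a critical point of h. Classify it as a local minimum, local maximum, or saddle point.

The Hessian is constant: H = [[4, -4, -4], [-4, -2, -4], [-4, -4, -6]].
Leading principal minors: Δ₁ = 4, Δ₂ = -24, Δ₃ = -16.
The minors fit neither the all-positive nor the alternating-sign pattern, so H is indefinite: a saddle point.

saddle point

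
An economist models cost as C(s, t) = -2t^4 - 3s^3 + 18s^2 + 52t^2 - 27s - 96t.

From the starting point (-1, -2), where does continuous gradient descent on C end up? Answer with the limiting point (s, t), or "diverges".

C is separable, so gradient descent decouples: s follows -∂C/∂s, t follows -∂C/∂t.
∂C/∂s = -9(s - 3)(s - 1); at s=-1 this is -72, so s increases.
∂C/∂t = -8(t - 3)(t - 1)(t + 4); at t=-2 this is -240, so t increases.
s converges to its nearest critical value 1 (a local min of the s-part); t converges to 1. The iterate converges to (1, 1).

(1, 1)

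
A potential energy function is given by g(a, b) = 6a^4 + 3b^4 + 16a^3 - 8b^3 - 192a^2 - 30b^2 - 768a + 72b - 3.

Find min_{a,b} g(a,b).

g(a,b) separates as P(a) + Q(b) − 3, so its minimum is min P + min Q − 3.
P'(a) = 24(a - 4)(a + 2)(a + 4) vanishes at a ∈ {-4, -2, 4}; Q'(b) = 12(b - 3)(b - 1)(b + 2) vanishes at b ∈ {-2, 1, 3}.
Local minima of P (where P''>0): P(-4)=512, P(4)=-3584. Local minima of Q: Q(-2)=-152, Q(3)=-27.
So the global minimum of g is P(4) + Q(-2) − 3 = -3584 − 152 − 3 = -3739, attained at (4, -2).

-3739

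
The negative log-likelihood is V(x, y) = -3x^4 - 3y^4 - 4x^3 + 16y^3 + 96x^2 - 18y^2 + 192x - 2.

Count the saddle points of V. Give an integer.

V separates as a function of x plus a function of y, so ∇V=0 decouples.
∂V/∂x = -12(x - 4)(x + 1)(x + 4) = 0 at x ∈ {-4, -1, 4}; ∂V/∂y = -12y(y - 3)(y - 1) = 0 at y ∈ {0, 1, 3}.
The Hessian is diagonal: diag(V_xx, V_yy). Second derivatives: V_xx(-4)=-288, V_xx(-1)=180, V_xx(4)=-480; V_yy(0)=-36, V_yy(1)=24, V_yy(3)=-72.
Saddle points occur where the two diagonal entries have opposite signs: (-4, 1), (-1, 0), (-1, 3), (4, 1). Count: 4.

4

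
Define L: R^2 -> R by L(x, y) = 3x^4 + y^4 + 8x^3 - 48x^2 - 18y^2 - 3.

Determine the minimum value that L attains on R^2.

-596

L(x,y) separates as P(x) + Q(y) − 3, so its minimum is min P + min Q − 3.
P'(x) = 12x(x - 2)(x + 4) vanishes at x ∈ {-4, 0, 2}; Q'(y) = 4y(y - 3)(y + 3) vanishes at y ∈ {-3, 0, 3}.
Local minima of P (where P''>0): P(-4)=-512, P(2)=-80. Local minima of Q: Q(-3)=-81, Q(3)=-81.
So the global minimum of L is P(-4) + Q(-3) − 3 = -512 − 81 − 3 = -596, attained at (-4, -3).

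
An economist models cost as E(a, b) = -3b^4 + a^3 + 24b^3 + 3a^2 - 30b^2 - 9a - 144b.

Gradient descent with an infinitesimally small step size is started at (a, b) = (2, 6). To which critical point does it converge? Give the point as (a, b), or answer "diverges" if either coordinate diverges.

diverges

E is separable, so gradient descent decouples: a follows -∂E/∂a, b follows -∂E/∂b.
∂E/∂a = 3(a - 1)(a + 3); at a=2 this is 15, so a decreases.
∂E/∂b = -12(b - 4)(b - 3)(b + 1); at b=6 this is -504, so b increases.
The b-coordinate has no critical point in that direction and runs off to infinity.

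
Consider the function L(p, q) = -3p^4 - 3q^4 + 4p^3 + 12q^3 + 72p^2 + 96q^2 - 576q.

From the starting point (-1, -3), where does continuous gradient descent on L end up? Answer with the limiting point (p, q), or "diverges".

(0, 3)

L is separable, so gradient descent decouples: p follows -∂L/∂p, q follows -∂L/∂q.
∂L/∂p = -12p(p - 4)(p + 3); at p=-1 this is -120, so p increases.
∂L/∂q = -12(q - 4)(q - 3)(q + 4); at q=-3 this is -504, so q increases.
p converges to its nearest critical value 0 (a local min of the p-part); q converges to 3. The iterate converges to (0, 3).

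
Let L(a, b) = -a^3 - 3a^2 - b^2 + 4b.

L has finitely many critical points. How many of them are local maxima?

1

L separates as a function of a plus a function of b, so ∇L=0 decouples.
∂L/∂a = -3a(a + 2) = 0 at a ∈ {-2, 0}; ∂L/∂b = -2(b - 2) = 0 at b ∈ {2}.
The Hessian is diagonal: diag(L_aa, L_bb). Second derivatives: L_aa(-2)=6, L_aa(0)=-6; L_bb(2)=-2.
Local maxima occur where both diagonal entries negative: (0, 2). Count: 1.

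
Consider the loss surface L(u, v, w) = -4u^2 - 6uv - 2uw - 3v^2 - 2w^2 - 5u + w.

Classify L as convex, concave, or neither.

concave

L is quadratic, so its Hessian is the constant matrix H = [[-8, -6, -2], [-6, -6, 0], [-2, 0, -4]].
Leading principal minors: -8, 12, -24.
Signs alternate −, +, − ⇒ H ≺ 0 ⇒ concave.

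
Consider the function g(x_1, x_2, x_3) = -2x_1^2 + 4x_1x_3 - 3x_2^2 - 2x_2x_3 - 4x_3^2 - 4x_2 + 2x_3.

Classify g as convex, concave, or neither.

g is quadratic, so its Hessian is the constant matrix H = [[-4, 0, 4], [0, -6, -2], [4, -2, -8]].
Leading principal minors: -4, 24, -80.
Signs alternate −, +, − ⇒ H ≺ 0 ⇒ concave.

concave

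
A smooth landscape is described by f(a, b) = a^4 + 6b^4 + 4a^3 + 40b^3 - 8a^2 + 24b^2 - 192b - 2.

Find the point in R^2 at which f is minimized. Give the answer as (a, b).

(-4, 1)

f(a,b) separates as P(a) + Q(b) − 2, so its minimum is min P + min Q − 2.
P'(a) = 4a(a - 1)(a + 4) vanishes at a ∈ {-4, 0, 1}; Q'(b) = 24(b - 1)(b + 2)(b + 4) vanishes at b ∈ {-4, -2, 1}.
Local minima of P (where P''>0): P(-4)=-128, P(1)=-3. Local minima of Q: Q(-4)=128, Q(1)=-122.
So the global minimum of f is P(-4) + Q(1) − 2 = -128 − 122 − 2 = -252, attained at (-4, 1).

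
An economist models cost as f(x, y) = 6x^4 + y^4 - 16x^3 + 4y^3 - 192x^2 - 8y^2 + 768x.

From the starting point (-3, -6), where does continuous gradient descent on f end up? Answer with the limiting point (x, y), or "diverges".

(-4, -4)

f is separable, so gradient descent decouples: x follows -∂f/∂x, y follows -∂f/∂y.
∂f/∂x = 24(x - 4)(x - 2)(x + 4); at x=-3 this is 840, so x decreases.
∂f/∂y = 4y(y - 1)(y + 4); at y=-6 this is -336, so y increases.
x converges to its nearest critical value -4 (a local min of the x-part); y converges to -4. The iterate converges to (-4, -4).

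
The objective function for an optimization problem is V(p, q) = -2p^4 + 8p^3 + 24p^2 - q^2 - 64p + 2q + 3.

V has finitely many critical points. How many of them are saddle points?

V separates as a function of p plus a function of q, so ∇V=0 decouples.
∂V/∂p = -8(p - 4)(p - 1)(p + 2) = 0 at p ∈ {-2, 1, 4}; ∂V/∂q = -2(q - 1) = 0 at q ∈ {1}.
The Hessian is diagonal: diag(V_pp, V_qq). Second derivatives: V_pp(-2)=-144, V_pp(1)=72, V_pp(4)=-144; V_qq(1)=-2.
Saddle points occur where the two diagonal entries have opposite signs: (1, 1). Count: 1.

1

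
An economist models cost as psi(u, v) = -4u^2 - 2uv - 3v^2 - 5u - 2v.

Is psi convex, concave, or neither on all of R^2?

concave

psi is quadratic, so its Hessian is the constant matrix H = [[-8, -2], [-2, -6]].
det(H) = 44, tr(H) = -14.
det(H) > 0 and tr(H) < 0, so H is negative definite everywhere: concave.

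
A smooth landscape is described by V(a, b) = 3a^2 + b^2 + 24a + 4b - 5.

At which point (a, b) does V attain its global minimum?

V(a,b) separates as P(a) + Q(b) − 5, so its minimum is min P + min Q − 5.
P'(a) = 6a + 24 vanishes at a ∈ {-4}; Q'(b) = 2b + 4 vanishes at b ∈ {-2}.
Local minima of P (where P''>0): P(-4)=-48. Local minima of Q: Q(-2)=-4.
So the global minimum of V is P(-4) + Q(-2) − 5 = -48 − 4 − 5 = -57, attained at (-4, -2).

(-4, -2)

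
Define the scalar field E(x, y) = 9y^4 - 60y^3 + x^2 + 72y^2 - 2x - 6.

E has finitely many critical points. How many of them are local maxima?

0

E separates as a function of x plus a function of y, so ∇E=0 decouples.
∂E/∂x = 2(x - 1) = 0 at x ∈ {1}; ∂E/∂y = 36y(y - 4)(y - 1) = 0 at y ∈ {0, 1, 4}.
The Hessian is diagonal: diag(E_xx, E_yy). Second derivatives: E_xx(1)=2; E_yy(0)=144, E_yy(1)=-108, E_yy(4)=432.
Local maxima occur where both diagonal entries negative: none. Count: 0.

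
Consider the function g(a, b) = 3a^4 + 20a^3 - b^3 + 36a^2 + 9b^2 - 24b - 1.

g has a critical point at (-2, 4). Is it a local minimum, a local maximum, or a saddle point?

The mixed partial ∂²g/∂a∂b is 0, so the Hessian at any point is diag(g_aa, g_bb) = diag(12(3a^2 + 10a + 6), 6(-b + 3)).
At (-2, 4): H = diag(-24, -6).
Both eigenvalues are negative, so H is negative definite: a local maximum.

local maximum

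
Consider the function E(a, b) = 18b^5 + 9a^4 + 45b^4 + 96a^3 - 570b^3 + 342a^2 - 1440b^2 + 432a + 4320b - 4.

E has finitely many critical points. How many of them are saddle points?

E separates as a function of a plus a function of b, so ∇E=0 decouples.
∂E/∂a = 36(a + 1)(a + 3)(a + 4) = 0 at a ∈ {-4, -3, -1}; ∂E/∂b = 90(b - 4)(b - 1)(b + 3)(b + 4) = 0 at b ∈ {-4, -3, 1, 4}.
The Hessian is diagonal: diag(E_aa, E_bb). Second derivatives: E_aa(-4)=108, E_aa(-3)=-72, E_aa(-1)=216; E_bb(-4)=-3600, E_bb(-3)=2520, E_bb(1)=-5400, E_bb(4)=15120.
Saddle points occur where the two diagonal entries have opposite signs: (-4, -4), (-4, 1), (-3, -3), (-3, 4), (-1, -4), (-1, 1). Count: 6.

6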